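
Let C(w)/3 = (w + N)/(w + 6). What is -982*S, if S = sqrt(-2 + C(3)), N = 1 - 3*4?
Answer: -982*I*sqrt(42)/3 ≈ -2121.4*I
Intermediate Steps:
N = -11 (N = 1 - 12 = -11)
C(w) = 3*(-11 + w)/(6 + w) (C(w) = 3*((w - 11)/(w + 6)) = 3*((-11 + w)/(6 + w)) = 3*(-11 + w)/(6 + w))
S = I*sqrt(42)/3 (S = sqrt(-2 + 3*(-11 + 3)/(6 + 3)) = sqrt(-2 + 3*(-8)/9) = sqrt(-2 + 3*(1/9)*(-8)) = sqrt(-2 - 8/3) = sqrt(-14/3) = I*sqrt(42)/3 ≈ 2.1602*I)
-982*S = -982*I*sqrt(42)/3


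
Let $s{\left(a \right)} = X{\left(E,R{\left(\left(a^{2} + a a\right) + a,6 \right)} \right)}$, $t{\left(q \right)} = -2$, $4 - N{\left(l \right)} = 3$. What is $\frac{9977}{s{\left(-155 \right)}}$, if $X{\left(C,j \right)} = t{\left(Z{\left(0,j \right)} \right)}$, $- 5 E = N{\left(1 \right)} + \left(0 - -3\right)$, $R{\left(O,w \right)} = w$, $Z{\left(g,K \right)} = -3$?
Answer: $- \frac{9977}{2} \approx -4988.5$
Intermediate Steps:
$N{\left(l \right)} = 1$ ($N{\left(l \right)} = 4 - 3 = 1$)
$E = - \frac{4}{5}$ ($E = - \frac{1 + \left(0 - -3\right)}{5} = - \frac{1 + \left(0 + 3\right)}{5} = - \frac{1 + 3}{5} = \left(- \frac{1}{5}\right) 4 = - \frac{4}{5} \approx -0.8$)
$X{\left(C,j \right)} = -2$
$s{\left(a \right)} = -2$
$\frac{9977}{s{\left(-155 \right)}} = \frac{9977}{-2} = 9977 \left(- \frac{1}{2}\right) = - \frac{9977}{2}$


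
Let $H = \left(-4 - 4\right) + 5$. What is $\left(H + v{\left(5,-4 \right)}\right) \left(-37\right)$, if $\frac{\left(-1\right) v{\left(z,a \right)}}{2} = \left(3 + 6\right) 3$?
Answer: $2109$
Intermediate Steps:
$v{\left(z,a \right)} = -54$ ($v{\left(z,a \right)} = - 2 \left(3 + 6\right) 3 = - 2 \cdot 9 \cdot 3 = \left(-2\right) 27 = -54$)
$H = -3$ ($H = \left(-4 - 4\right) + 5 = -8 + 5 = -3$)
$\left(H + v{\left(5,-4 \right)}\right) \left(-37\right) = \left(-3 - 54\right) \left(-37\right) = \left(-57\right) \left(-37\right) = 2109$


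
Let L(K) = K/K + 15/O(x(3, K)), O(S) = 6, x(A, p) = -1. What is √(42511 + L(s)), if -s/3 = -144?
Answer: √170058/2 ≈ 206.19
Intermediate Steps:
s = 432 (s = -3*(-144) = 432)
L(K) = 7/2 (L(K) = K/K + 15/6 = 1 + 15*(⅙) = 1 + 5/2 = 7/2)
√(42511 + L(s)) = √(42511 + 7/2) = √(85029/2) = √170058/2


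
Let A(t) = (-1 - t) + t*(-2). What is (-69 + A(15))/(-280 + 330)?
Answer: -23/10 ≈ -2.3000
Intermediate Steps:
A(t) = -1 - 3*t (A(t) = (-1 - t) - 2*t = -1 - 3*t)
(-69 + A(15))/(-280 + 330) = (-69 + (-1 - 3*15))/(-280 + 330) = (-69 + (-1 - 45))/50 = (-69 - 46)*(1/50) = -115*1/50 = -23/10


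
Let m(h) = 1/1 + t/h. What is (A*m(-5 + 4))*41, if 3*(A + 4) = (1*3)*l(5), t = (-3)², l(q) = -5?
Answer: 2952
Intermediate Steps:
t = 9
A = -9 (A = -4 + ((1*3)*(-5))/3 = -4 + (3*(-5))/3 = -4 + (⅓)*(-15) = -4 - 5 = -9)
m(h) = 1 + 9/h (m(h) = 1/1 + 9/h = 1*1 + 9/h = 1 + 9/h)
(A*m(-5 + 4))*41 = -9*(9 + (-5 + 4))/(-5 + 4)*41 = -9*(9 - 1)/(-1)*41 = -(-9)*8*41 = -9*(-8)*41 = 72*41 = 2952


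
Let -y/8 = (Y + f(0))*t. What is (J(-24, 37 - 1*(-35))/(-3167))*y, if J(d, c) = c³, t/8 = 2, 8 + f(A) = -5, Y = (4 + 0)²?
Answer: 143327232/3167 ≈ 45256.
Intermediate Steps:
Y = 16 (Y = 4² = 16)
f(A) = -13 (f(A) = -8 - 5 = -13)
t = 16 (t = 8*2 = 16)
y = -384 (y = -8*(16 - 13)*16 = -24*16 = -8*48 = -384)
(J(-24, 37 - 1*(-35))/(-3167))*y = ((37 - 1*(-35))³/(-3167))*(-384) = ((37 + 35)³*(-1/3167))*(-384) = (72³*(-1/3167))*(-384) = (373248*(-1/3167))*(-384) = -373248/3167*(-384) = 143327232/3167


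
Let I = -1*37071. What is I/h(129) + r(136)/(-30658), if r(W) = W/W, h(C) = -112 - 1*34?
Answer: 284130643/1119017 ≈ 253.91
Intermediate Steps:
h(C) = -146 (h(C) = -112 - 34 = -146)
r(W) = 1
I = -37071
I/h(129) + r(136)/(-30658) = -37071/(-146) + 1/(-30658) = -37071*(-1/146) + 1*(-1/30658) = 37071/146 - 1/30658 = 284130643/1119017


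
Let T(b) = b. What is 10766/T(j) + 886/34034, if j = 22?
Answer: 8327944/17017 ≈ 489.39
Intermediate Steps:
10766/T(j) + 886/34034 = 10766/22 + 886/34034 = 10766*(1/22) + 886*(1/34034) = 5383/11 + 443/17017 = 8327944/17017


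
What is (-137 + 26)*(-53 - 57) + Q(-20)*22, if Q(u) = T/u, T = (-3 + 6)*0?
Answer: 12210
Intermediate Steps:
T = 0 (T = 3*0 = 0)
Q(u) = 0 (Q(u) = 0/u = 0)
(-137 + 26)*(-53 - 57) + Q(-20)*22 = (-137 + 26)*(-53 - 57) + 0*22 = -111*(-110) + 0 = 12210 + 0 = 12210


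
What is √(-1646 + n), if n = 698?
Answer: 2*I*√237 ≈ 30.79*I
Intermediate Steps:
√(-1646 + n) = √(-1646 + 698) = √(-948) = 2*I*√237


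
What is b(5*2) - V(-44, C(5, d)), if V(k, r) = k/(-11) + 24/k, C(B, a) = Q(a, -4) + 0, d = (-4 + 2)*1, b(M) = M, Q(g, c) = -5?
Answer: 72/11 ≈ 6.5455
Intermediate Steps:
d = -2 (d = -2*1 = -2)
C(B, a) = -5 (C(B, a) = -5 + 0 = -5)
V(k, r) = 24/k - k/11 (V(k, r) = k*(-1/11) + 24/k = -k/11 + 24/k = 24/k - k/11)
b(5*2) - V(-44, C(5, d)) = 5*2 - (24/(-44) - 1/11*(-44)) = 10 - (24*(-1/44) + 4) = 10 - (-6/11 + 4) = 10 - 1*38/11 = 10 - 38/11 = 72/11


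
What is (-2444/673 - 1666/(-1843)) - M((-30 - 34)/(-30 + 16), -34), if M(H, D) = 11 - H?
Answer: -79496773/8682373 ≈ -9.1561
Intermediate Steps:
(-2444/673 - 1666/(-1843)) - M((-30 - 34)/(-30 + 16), -34) = (-2444/673 - 1666/(-1843)) - (11 - (-30 - 34)/(-30 + 16)) = (-2444*1/673 - 1666*(-1/1843)) - (11 - (-64)/(-14)) = (-2444/673 + 1666/1843) - (11 - (-64)*(-1)/14) = -3383074/1240339 - (11 - 1*32/7) = -3383074/1240339 - (11 - 32/7) = -3383074/1240339 - 1*45/7 = -3383074/1240339 - 45/7 = -79496773/8682373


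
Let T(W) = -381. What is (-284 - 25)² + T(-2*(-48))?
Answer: 95100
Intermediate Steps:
(-284 - 25)² + T(-2*(-48)) = (-284 - 25)² - 381 = (-309)² - 381 = 95481 - 381 = 95100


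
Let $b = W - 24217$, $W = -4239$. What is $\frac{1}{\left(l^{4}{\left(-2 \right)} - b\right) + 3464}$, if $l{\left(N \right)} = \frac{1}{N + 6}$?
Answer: $\frac{256}{8171521} \approx 3.1328 \cdot 10^{-5}$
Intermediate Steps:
$l{\left(N \right)} = \frac{1}{6 + N}$
$b = -28456$ ($b = -4239 - 24217 = -28456$)
$\frac{1}{\left(l^{4}{\left(-2 \right)} - b\right) + 3464} = \frac{1}{\left(\left(\frac{1}{6 - 2}\right)^{4} - -28456\right) + 3464} = \frac{1}{\left(\left(\frac{1}{4}\right)^{4} + 28456\right) + 3464} = \frac{1}{\left(\frac{1}{256} + 28456\right) + 3464} = \frac{1}{\frac{7284737}{256} + 3464} = \frac{1}{\frac{8171521}{256}} = \frac{256}{8171521}$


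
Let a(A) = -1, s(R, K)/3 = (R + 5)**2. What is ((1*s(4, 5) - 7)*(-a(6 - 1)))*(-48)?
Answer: -11328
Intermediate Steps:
s(R, K) = 3*(5 + R)**2 (s(R, K) = 3*(R + 5)**2 = 3*(5 + R)**2)
((1*s(4, 5) - 7)*(-a(6 - 1)))*(-48) = ((1*(3*(5 + 4)**2) - 7)*(-1*(-1)))*(-48) = ((1*(3*9**2) - 7)*1)*(-48) = ((1*(3*81) - 7)*1)*(-48) = ((1*243 - 7)*1)*(-48) = ((243 - 7)*1)*(-48) = (236*1)*(-48) = 236*(-48) = -11328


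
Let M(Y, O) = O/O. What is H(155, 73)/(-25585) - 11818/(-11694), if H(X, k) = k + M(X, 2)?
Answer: 150749087/149595495 ≈ 1.0077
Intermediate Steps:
M(Y, O) = 1
H(X, k) = 1 + k (H(X, k) = k + 1 = 1 + k)
H(155, 73)/(-25585) - 11818/(-11694) = (1 + 73)/(-25585) - 11818/(-11694) = 74*(-1/25585) - 11818*(-1/11694) = -74/25585 + 5909/5847 = 150749087/149595495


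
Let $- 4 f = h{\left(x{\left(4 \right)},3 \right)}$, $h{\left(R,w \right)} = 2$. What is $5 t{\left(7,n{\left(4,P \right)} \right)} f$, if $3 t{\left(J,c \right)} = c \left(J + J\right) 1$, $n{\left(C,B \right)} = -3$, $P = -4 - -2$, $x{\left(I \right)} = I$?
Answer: $35$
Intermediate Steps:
$P = -2$ ($P = -4 + 2 = -2$)
$f = - \frac{1}{2}$ ($f = \left(- \frac{1}{4}\right) 2 = - \frac{1}{2} \approx -0.5$)
$t{\left(J,c \right)} = \frac{2 J c}{3}$ ($t{\left(J,c \right)} = \frac{c \left(J + J\right) 1}{3} = \frac{c 2 J 1}{3} = \frac{2 J c 1}{3} = \frac{2 J c}{3}$)
$5 t{\left(7,n{\left(4,P \right)} \right)} f = 5 \cdot \frac{2}{3} \cdot 7 \left(-3\right) \left(- \frac{1}{2}\right) = 5 \left(-14\right) \left(- \frac{1}{2}\right) = \left(-70\right) \left(- \frac{1}{2}\right) = 35$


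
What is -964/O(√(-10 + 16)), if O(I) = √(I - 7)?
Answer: 964*I/√(7 - √6) ≈ 451.9*I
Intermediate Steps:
O(I) = √(-7 + I)
-964/O(√(-10 + 16)) = -964/√(-7 + √(-10 + 16)) = -964/√(-7 + √6)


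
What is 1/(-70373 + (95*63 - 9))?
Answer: -1/64397 ≈ -1.5529e-5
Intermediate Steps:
1/(-70373 + (95*63 - 9)) = 1/(-70373 + (5985 - 9)) = 1/(-70373 + 5976) = 1/(-64397) = -1/64397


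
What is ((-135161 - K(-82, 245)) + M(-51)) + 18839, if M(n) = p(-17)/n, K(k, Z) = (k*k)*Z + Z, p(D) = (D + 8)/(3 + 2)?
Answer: -149935492/85 ≈ -1.7639e+6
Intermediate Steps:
p(D) = 8/5 + D/5 (p(D) = (8 + D)/5 = (8 + D)*(⅕) = 8/5 + D/5)
K(k, Z) = Z + Z*k² (K(k, Z) = k²*Z + Z = Z*k² + Z = Z + Z*k²)
M(n) = -9/(5*n) (M(n) = (8/5 + (⅕)*(-17))/n = (8/5 - 17/5)/n = -9/(5*n))
((-135161 - K(-82, 245)) + M(-51)) + 18839 = ((-135161 - 245*(1 + (-82)²)) - 9/5/(-51)) + 18839 = ((-135161 - 245*(1 + 6724)) - 9/5*(-1/51)) + 18839 = ((-135161 - 245*6725) + 3/85) + 18839 = ((-135161 - 1*1647625) + 3/85) + 18839 = ((-135161 - 1647625) + 3/85) + 18839 = (-1782786 + 3/85) + 18839 = -151536807/85 + 18839 = -149935492/85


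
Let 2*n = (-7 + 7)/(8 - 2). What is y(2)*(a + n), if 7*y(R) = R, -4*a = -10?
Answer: 5/7 ≈ 0.71429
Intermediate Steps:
a = 5/2 (a = -¼*(-10) = 5/2 ≈ 2.5000)
n = 0 (n = ((-7 + 7)/(8 - 2))/2 = (0/6)/2 = (0*(⅙))/2 = (½)*0 = 0)
y(R) = R/7
y(2)*(a + n) = ((⅐)*2)*(5/2 + 0) = (2/7)*(5/2) = 5/7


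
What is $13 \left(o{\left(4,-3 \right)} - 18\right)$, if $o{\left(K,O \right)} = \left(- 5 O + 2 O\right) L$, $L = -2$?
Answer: $-468$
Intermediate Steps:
$o{\left(K,O \right)} = 6 O$ ($o{\left(K,O \right)} = \left(- 5 O + 2 O\right) \left(-2\right) = - 3 O \left(-2\right) = 6 O$)
$13 \left(o{\left(4,-3 \right)} - 18\right) = 13 \left(6 \left(-3\right) - 18\right) = 13 \left(-18 - 18\right) = 13 \left(-36\right) = -468$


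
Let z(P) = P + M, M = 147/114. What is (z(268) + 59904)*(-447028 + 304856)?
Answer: -162544181310/19 ≈ -8.5550e+9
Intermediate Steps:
M = 49/38 (M = 147*(1/114) = 49/38 ≈ 1.2895)
z(P) = 49/38 + P (z(P) = P + 49/38 = 49/38 + P)
(z(268) + 59904)*(-447028 + 304856) = ((49/38 + 268) + 59904)*(-447028 + 304856) = (10233/38 + 59904)*(-142172) = (2286585/38)*(-142172) = -162544181310/19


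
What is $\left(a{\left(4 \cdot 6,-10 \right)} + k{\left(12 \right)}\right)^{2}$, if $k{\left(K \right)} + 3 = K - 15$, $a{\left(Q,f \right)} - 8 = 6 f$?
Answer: $3364$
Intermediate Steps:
$a{\left(Q,f \right)} = 8 + 6 f$
$k{\left(K \right)} = -18 + K$ ($k{\left(K \right)} = -3 + \left(K - 15\right) = -3 + \left(-15 + K\right) = -18 + K$)
$\left(a{\left(4 \cdot 6,-10 \right)} + k{\left(12 \right)}\right)^{2} = \left(\left(8 + 6 \left(-10\right)\right) + \left(-18 + 12\right)\right)^{2} = \left(\left(8 - 60\right) - 6\right)^{2} = \left(-52 - 6\right)^{2} = \left(-58\right)^{2} = 3364$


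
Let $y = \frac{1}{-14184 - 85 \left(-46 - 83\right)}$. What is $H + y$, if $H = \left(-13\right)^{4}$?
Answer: $\frac{91937858}{3219} \approx 28561.0$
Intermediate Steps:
$y = - \frac{1}{3219}$ ($y = \frac{1}{-14184 - -10965} = \frac{1}{-14184 + 10965} = \frac{1}{-3219} = - \frac{1}{3219} \approx -0.00031066$)
$H = 28561$
$H + y = 28561 - \frac{1}{3219} = \frac{91937858}{3219}$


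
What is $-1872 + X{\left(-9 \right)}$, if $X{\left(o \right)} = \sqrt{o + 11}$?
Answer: $-1872 + \sqrt{2} \approx -1870.6$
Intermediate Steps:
$X{\left(o \right)} = \sqrt{11 + o}$
$-1872 + X{\left(-9 \right)} = -1872 + \sqrt{11 - 9} = -1872 + \sqrt{2}$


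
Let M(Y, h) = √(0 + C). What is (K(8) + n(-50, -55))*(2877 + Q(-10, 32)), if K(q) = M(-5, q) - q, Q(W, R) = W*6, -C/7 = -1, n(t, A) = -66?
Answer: -208458 + 2817*√7 ≈ -2.0101e+5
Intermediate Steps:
C = 7 (C = -7*(-1) = 7)
Q(W, R) = 6*W
M(Y, h) = √7 (M(Y, h) = √(0 + 7) = √7)
K(q) = √7 - q
(K(8) + n(-50, -55))*(2877 + Q(-10, 32)) = ((√7 - 1*8) - 66)*(2877 + 6*(-10)) = ((√7 - 8) - 66)*(2877 - 60) = ((-8 + √7) - 66)*2817 = (-74 + √7)*2817 = -208458 + 2817*√7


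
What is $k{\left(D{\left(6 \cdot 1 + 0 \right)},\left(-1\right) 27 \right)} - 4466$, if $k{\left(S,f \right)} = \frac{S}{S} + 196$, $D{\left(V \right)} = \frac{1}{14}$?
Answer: $-4269$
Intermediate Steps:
$D{\left(V \right)} = \frac{1}{14}$
$k{\left(S,f \right)} = 197$ ($k{\left(S,f \right)} = 1 + 196 = 197$)
$k{\left(D{\left(6 \cdot 1 + 0 \right)},\left(-1\right) 27 \right)} - 4466 = 197 - 4466 = -4269$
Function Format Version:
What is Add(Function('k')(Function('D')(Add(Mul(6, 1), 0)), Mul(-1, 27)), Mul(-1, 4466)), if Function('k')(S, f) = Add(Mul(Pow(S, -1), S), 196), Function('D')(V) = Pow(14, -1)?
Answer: -4269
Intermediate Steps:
Function('D')(V) = Rational(1, 14)
Function('k')(S, f) = 197 (Function('k')(S, f) = Add(1, 196) = 197)
Add(Function('k')(Function('D')(Add(Mul(6, 1), 0)), Mul(-1, 27)), Mul(-1, 4466)) = Add(197, Mul(-1, 4466)) = Add(197, -4466) = -4269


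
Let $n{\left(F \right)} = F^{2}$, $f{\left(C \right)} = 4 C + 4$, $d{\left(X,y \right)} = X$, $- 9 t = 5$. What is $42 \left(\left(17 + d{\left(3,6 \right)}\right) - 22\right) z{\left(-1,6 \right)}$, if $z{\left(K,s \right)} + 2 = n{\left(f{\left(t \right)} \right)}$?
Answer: $- \frac{2632}{27} \approx -97.481$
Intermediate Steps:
$t = - \frac{5}{9}$ ($t = \left(- \frac{1}{9}\right) 5 = - \frac{5}{9} \approx -0.55556$)
$f{\left(C \right)} = 4 + 4 C$
$z{\left(K,s \right)} = \frac{94}{81}$ ($z{\left(K,s \right)} = -2 + \left(4 + 4 \left(- \frac{5}{9}\right)\right)^{2} = -2 + \left(4 - \frac{20}{9}\right)^{2} = -2 + \left(\frac{16}{9}\right)^{2} = -2 + \frac{256}{81} = \frac{94}{81}$)
$42 \left(\left(17 + d{\left(3,6 \right)}\right) - 22\right) z{\left(-1,6 \right)} = 42 \left(\left(17 + 3\right) - 22\right) \frac{94}{81} = 42 \left(20 - 22\right) \frac{94}{81} = 42 \left(-2\right) \frac{94}{81} = \left(-84\right) \frac{94}{81} = - \frac{2632}{27}$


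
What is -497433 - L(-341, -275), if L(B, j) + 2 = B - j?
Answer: -497365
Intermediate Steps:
L(B, j) = -2 + B - j (L(B, j) = -2 + (B - j) = -2 + B - j)
-497433 - L(-341, -275) = -497433 - (-2 - 341 - 1*(-275)) = -497433 - (-2 - 341 + 275) = -497433 - 1*(-68) = -497433 + 68 = -497365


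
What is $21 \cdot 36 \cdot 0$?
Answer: $0$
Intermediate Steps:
$21 \cdot 36 \cdot 0 = 756 \cdot 0 = 0$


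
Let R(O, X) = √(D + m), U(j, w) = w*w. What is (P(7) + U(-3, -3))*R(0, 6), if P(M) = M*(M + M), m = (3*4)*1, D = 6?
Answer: 321*√2 ≈ 453.96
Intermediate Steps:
m = 12 (m = 12*1 = 12)
P(M) = 2*M² (P(M) = M*(2*M) = 2*M²)
U(j, w) = w²
R(O, X) = 3*√2 (R(O, X) = √(6 + 12) = √18 = 3*√2)
(P(7) + U(-3, -3))*R(0, 6) = (2*7² + (-3)²)*(3*√2) = (2*49 + 9)*(3*√2) = (98 + 9)*(3*√2) = 107*(3*√2) = 321*√2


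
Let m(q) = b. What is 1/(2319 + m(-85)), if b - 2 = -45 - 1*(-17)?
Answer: 1/2293 ≈ 0.00043611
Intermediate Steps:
b = -26 (b = 2 + (-45 - 1*(-17)) = 2 + (-45 + 17) = 2 - 28 = -26)
m(q) = -26
1/(2319 + m(-85)) = 1/(2319 - 26) = 1/2293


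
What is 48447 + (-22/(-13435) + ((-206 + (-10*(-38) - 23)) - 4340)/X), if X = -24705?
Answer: 643207269658/13276467 ≈ 48447.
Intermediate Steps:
48447 + (-22/(-13435) + ((-206 + (-10*(-38) - 23)) - 4340)/X) = 48447 + (-22/(-13435) + ((-206 + (-10*(-38) - 23)) - 4340)/(-24705)) = 48447 + (-22*(-1/13435) + ((-206 + (380 - 23)) - 4340)*(-1/24705)) = 48447 + (22/13435 + ((-206 + 357) - 4340)*(-1/24705)) = 48447 + (22/13435 + (151 - 4340)*(-1/24705)) = 48447 + (22/13435 - 4189*(-1/24705)) = 48447 + (22/13435 + 4189/24705) = 48447 + 2272909/13276467 = 643207269658/13276467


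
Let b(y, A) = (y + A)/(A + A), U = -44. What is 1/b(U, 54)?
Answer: 54/5 ≈ 10.800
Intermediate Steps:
b(y, A) = (A + y)/(2*A) (b(y, A) = (A + y)/((2*A)) = (A + y)*(1/(2*A)) = (A + y)/(2*A))
1/b(U, 54) = 1/((1/2)*(54 - 44)/54) = 1/((1/2)*(1/54)*10) = 1/(5/54) = 54/5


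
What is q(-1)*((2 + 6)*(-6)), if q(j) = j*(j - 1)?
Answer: -96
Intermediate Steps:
q(j) = j*(-1 + j)
q(-1)*((2 + 6)*(-6)) = (-(-1 - 1))*((2 + 6)*(-6)) = (-1*(-2))*(8*(-6)) = 2*(-48) = -96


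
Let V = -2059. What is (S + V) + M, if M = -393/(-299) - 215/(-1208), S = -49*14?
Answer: -990933011/361192 ≈ -2743.5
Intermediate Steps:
S = -686
M = 539029/361192 (M = -393*(-1/299) - 215*(-1/1208) = 393/299 + 215/1208 = 539029/361192 ≈ 1.4924)
(S + V) + M = (-686 - 2059) + 539029/361192 = -2745 + 539029/361192 = -990933011/361192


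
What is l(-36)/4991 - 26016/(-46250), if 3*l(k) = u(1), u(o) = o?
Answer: 194791909/346250625 ≈ 0.56257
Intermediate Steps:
l(k) = ⅓ (l(k) = (⅓)*1 = ⅓)
l(-36)/4991 - 26016/(-46250) = (⅓)/4991 - 26016/(-46250) = (⅓)*(1/4991) - 26016*(-1/46250) = 1/14973 + 13008/23125 = 194791909/346250625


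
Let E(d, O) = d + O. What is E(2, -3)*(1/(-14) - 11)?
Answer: 155/14 ≈ 11.071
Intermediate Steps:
E(d, O) = O + d
E(2, -3)*(1/(-14) - 11) = (-3 + 2)*(1/(-14) - 11) = -(-1/14 - 11) = -1*(-155/14) = 155/14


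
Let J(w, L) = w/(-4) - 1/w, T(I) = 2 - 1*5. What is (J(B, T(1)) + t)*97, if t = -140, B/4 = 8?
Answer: -459489/32 ≈ -14359.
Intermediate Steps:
B = 32 (B = 4*8 = 32)
T(I) = -3 (T(I) = 2 - 5 = -3)
J(w, L) = -1/w - w/4 (J(w, L) = w*(-1/4) - 1/w = -w/4 - 1/w = -1/w - w/4)
(J(B, T(1)) + t)*97 = ((-1/32 - 1/4*32) - 140)*97 = ((-1*1/32 - 8) - 140)*97 = ((-1/32 - 8) - 140)*97 = (-257/32 - 140)*97 = -4737/32*97 = -459489/32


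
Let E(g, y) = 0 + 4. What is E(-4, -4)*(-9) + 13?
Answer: -23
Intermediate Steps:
E(g, y) = 4
E(-4, -4)*(-9) + 13 = 4*(-9) + 13 = -36 + 13 = -23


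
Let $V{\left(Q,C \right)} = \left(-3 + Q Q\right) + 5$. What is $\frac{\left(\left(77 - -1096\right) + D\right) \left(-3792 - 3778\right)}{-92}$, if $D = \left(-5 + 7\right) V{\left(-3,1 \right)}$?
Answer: $\frac{4523075}{46} \approx 98328.0$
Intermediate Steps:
$V{\left(Q,C \right)} = 2 + Q^{2}$ ($V{\left(Q,C \right)} = \left(-3 + Q^{2}\right) + 5 = 2 + Q^{2}$)
$D = 22$ ($D = \left(-5 + 7\right) \left(2 + \left(-3\right)^{2}\right) = 2 \left(2 + 9\right) = 2 \cdot 11 = 22$)
$\frac{\left(\left(77 - -1096\right) + D\right) \left(-3792 - 3778\right)}{-92} = \frac{\left(\left(77 - -1096\right) + 22\right) \left(-3792 - 3778\right)}{-92} = \left(\left(77 + 1096\right) + 22\right) \left(-7570\right) \left(- \frac{1}{92}\right) = \left(1173 + 22\right) \left(-7570\right) \left(- \frac{1}{92}\right) = 1195 \left(-7570\right) \left(- \frac{1}{92}\right) = \left(-9046150\right) \left(- \frac{1}{92}\right) = \frac{4523075}{46}$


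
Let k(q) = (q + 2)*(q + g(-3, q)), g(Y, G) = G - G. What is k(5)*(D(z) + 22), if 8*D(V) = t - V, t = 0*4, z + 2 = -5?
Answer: 6405/8 ≈ 800.63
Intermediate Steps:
g(Y, G) = 0
z = -7 (z = -2 - 5 = -7)
t = 0
D(V) = -V/8 (D(V) = (0 - V)/8 = (-V)/8 = -V/8)
k(q) = q*(2 + q) (k(q) = (q + 2)*(q + 0) = (2 + q)*q = q*(2 + q))
k(5)*(D(z) + 22) = (5*(2 + 5))*(-⅛*(-7) + 22) = (5*7)*(7/8 + 22) = 35*(183/8) = 6405/8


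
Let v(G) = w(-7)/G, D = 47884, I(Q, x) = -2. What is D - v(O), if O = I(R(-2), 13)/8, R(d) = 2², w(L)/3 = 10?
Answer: 48004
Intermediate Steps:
w(L) = 30 (w(L) = 3*10 = 30)
R(d) = 4
O = -¼ (O = -2/8 = -2*⅛ = -¼ ≈ -0.25000)
v(G) = 30/G
D - v(O) = 47884 - 30/(-¼) = 47884 - 30*(-4) = 47884 - 1*(-120) = 47884 + 120 = 48004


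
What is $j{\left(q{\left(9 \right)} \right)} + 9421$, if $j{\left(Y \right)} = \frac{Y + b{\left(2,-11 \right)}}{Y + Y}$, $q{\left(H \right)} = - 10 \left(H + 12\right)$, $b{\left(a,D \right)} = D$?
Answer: $\frac{3957041}{420} \approx 9421.5$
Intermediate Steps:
$q{\left(H \right)} = -120 - 10 H$ ($q{\left(H \right)} = - 10 \left(12 + H\right) = -120 - 10 H$)
$j{\left(Y \right)} = \frac{-11 + Y}{2 Y}$ ($j{\left(Y \right)} = \frac{Y - 11}{Y + Y} = \frac{-11 + Y}{2 Y}$)
$j{\left(q{\left(9 \right)} \right)} + 9421 = \frac{-11 - 210}{2 \left(-120 - 90\right)} + 9421 = \frac{-11 - 210}{2 \left(-210\right)} + 9421 = \frac{1}{2} \left(- \frac{1}{210}\right) \left(-221\right) + 9421 = \frac{221}{420} + 9421 = \frac{3957041}{420}$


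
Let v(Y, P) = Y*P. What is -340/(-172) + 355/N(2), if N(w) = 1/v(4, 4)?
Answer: 244325/43 ≈ 5682.0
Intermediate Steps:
v(Y, P) = P*Y
N(w) = 1/16 (N(w) = 1/(4*4) = 1/16)
-340/(-172) + 355/N(2) = -340/(-172) + 355/(1/16) = -340*(-1/172) + 355*16 = 85/43 + 5680 = 244325/43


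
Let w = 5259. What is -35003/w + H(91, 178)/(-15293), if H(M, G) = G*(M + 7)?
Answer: -627038875/80425887 ≈ -7.7965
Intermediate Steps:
H(M, G) = G*(7 + M)
-35003/w + H(91, 178)/(-15293) = -35003/5259 + (178*(7 + 91))/(-15293) = -35003*1/5259 + (178*98)*(-1/15293) = -35003/5259 + 17444*(-1/15293) = -35003/5259 - 17444/15293 = -627038875/80425887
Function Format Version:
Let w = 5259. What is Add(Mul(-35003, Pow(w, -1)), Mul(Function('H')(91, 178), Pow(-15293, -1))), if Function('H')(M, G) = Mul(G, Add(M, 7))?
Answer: Rational(-627038875, 80425887) ≈ -7.7965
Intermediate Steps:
Function('H')(M, G) = Mul(G, Add(7, M))
Add(Mul(-35003, Pow(w, -1)), Mul(Function('H')(91, 178), Pow(-15293, -1))) = Add(Mul(-35003, Pow(5259, -1)), Mul(Mul(178, Add(7, 91)), Pow(-15293, -1))) = Add(Mul(-35003, Rational(1, 5259)), Mul(Mul(178, 98), Rational(-1, 15293))) = Add(Rational(-35003, 5259), Mul(17444, Rational(-1, 15293))) = Add(Rational(-35003, 5259), Rational(-17444, 15293)) = Rational(-627038875, 80425887)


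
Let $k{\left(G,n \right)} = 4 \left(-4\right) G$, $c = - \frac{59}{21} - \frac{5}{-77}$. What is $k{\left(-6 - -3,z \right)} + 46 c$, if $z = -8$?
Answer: $- \frac{18076}{231} \approx -78.251$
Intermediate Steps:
$c = - \frac{634}{231}$ ($c = \left(-59\right) \frac{1}{21} - - \frac{5}{77} = - \frac{59}{21} + \frac{5}{77} = - \frac{634}{231} \approx -2.7446$)
$k{\left(G,n \right)} = - 16 G$
$k{\left(-6 - -3,z \right)} + 46 c = - 16 \left(-6 - -3\right) + 46 \left(- \frac{634}{231}\right) = - 16 \left(-6 + 3\right) - \frac{29164}{231} = \left(-16\right) \left(-3\right) - \frac{29164}{231} = 48 - \frac{29164}{231} = - \frac{18076}{231}$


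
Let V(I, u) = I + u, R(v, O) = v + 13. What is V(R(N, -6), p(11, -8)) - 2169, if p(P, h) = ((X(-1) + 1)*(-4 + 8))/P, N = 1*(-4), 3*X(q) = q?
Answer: -71272/33 ≈ -2159.8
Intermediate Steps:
X(q) = q/3
N = -4
p(P, h) = 8/(3*P) (p(P, h) = (((⅓)*(-1) + 1)*(-4 + 8))/P = ((-⅓ + 1)*4)/P = ((⅔)*4)/P = 8/(3*P))
R(v, O) = 13 + v
V(R(N, -6), p(11, -8)) - 2169 = ((13 - 4) + (8/3)/11) - 2169 = (9 + (8/3)*(1/11)) - 2169 = (9 + 8/33) - 2169 = 305/33 - 2169 = -71272/33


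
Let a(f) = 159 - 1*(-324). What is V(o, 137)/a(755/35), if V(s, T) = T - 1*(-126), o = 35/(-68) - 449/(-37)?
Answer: 263/483 ≈ 0.54451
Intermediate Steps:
o = 29237/2516 (o = 35*(-1/68) - 449*(-1/37) = -35/68 + 449/37 = 29237/2516 ≈ 11.620)
V(s, T) = 126 + T (V(s, T) = T + 126 = 126 + T)
a(f) = 483 (a(f) = 159 + 324 = 483)
V(o, 137)/a(755/35) = (126 + 137)/483 = 263*(1/483) = 263/483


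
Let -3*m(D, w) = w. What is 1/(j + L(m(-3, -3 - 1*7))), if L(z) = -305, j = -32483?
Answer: -1/32788 ≈ -3.0499e-5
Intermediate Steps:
m(D, w) = -w/3
1/(j + L(m(-3, -3 - 1*7))) = 1/(-32483 - 305) = 1/(-32788) = -1/32788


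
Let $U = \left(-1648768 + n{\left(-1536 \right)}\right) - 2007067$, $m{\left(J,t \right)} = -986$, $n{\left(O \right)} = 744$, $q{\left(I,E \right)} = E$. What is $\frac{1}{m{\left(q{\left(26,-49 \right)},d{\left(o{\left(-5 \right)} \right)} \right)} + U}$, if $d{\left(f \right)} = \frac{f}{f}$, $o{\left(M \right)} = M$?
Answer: $- \frac{1}{3656077} \approx -2.7352 \cdot 10^{-7}$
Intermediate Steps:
$d{\left(f \right)} = 1$
$U = -3655091$ ($U = \left(-1648768 + 744\right) - 2007067 = -1648024 - 2007067 = -3655091$)
$\frac{1}{m{\left(q{\left(26,-49 \right)},d{\left(o{\left(-5 \right)} \right)} \right)} + U} = \frac{1}{-986 - 3655091} = \frac{1}{-3656077} = - \frac{1}{3656077}$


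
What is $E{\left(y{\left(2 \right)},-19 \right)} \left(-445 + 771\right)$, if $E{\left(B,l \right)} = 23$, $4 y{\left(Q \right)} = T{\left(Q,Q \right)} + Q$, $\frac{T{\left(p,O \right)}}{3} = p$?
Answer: $7498$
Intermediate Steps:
$T{\left(p,O \right)} = 3 p$
$y{\left(Q \right)} = Q$ ($y{\left(Q \right)} = \frac{3 Q + Q}{4} = \frac{4 Q}{4} = Q$)
$E{\left(y{\left(2 \right)},-19 \right)} \left(-445 + 771\right) = 23 \left(-445 + 771\right) = 23 \cdot 326 = 7498$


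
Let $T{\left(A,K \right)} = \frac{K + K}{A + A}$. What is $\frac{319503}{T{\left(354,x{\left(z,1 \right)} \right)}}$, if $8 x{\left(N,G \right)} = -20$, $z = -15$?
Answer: $- \frac{226208124}{5} \approx -4.5242 \cdot 10^{7}$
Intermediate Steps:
$x{\left(N,G \right)} = - \frac{5}{2}$ ($x{\left(N,G \right)} = \frac{1}{8} \left(-20\right) = - \frac{5}{2}$)
$T{\left(A,K \right)} = \frac{K}{A}$ ($T{\left(A,K \right)} = \frac{2 K}{2 A} = 2 K \frac{1}{2 A} = \frac{K}{A}$)
$\frac{319503}{T{\left(354,x{\left(z,1 \right)} \right)}} = \frac{319503}{\left(- \frac{5}{2}\right) \frac{1}{354}} = \frac{319503}{- \frac{5}{708}} = 319503 \left(- \frac{708}{5}\right) = - \frac{226208124}{5}$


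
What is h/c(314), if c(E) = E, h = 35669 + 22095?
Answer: 28882/157 ≈ 183.96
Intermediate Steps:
h = 57764
h/c(314) = 57764/314 = 57764*(1/314) = 28882/157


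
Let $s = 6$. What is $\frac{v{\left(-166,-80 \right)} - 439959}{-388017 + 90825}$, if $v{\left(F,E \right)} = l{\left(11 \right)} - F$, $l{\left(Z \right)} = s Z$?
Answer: $\frac{15163}{10248} \approx 1.4796$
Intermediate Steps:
$l{\left(Z \right)} = 6 Z$
$v{\left(F,E \right)} = 66 - F$ ($v{\left(F,E \right)} = 6 \cdot 11 - F = 66 - F$)
$\frac{v{\left(-166,-80 \right)} - 439959}{-388017 + 90825} = \frac{\left(66 - -166\right) - 439959}{-388017 + 90825} = \frac{\left(66 + 166\right) - 439959}{-297192} = \left(232 - 439959\right) \left(- \frac{1}{297192}\right) = \left(-439727\right) \left(- \frac{1}{297192}\right) = \frac{15163}{10248}$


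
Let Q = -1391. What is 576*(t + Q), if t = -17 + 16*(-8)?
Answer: -884736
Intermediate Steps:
t = -145 (t = -17 - 128 = -145)
576*(t + Q) = 576*(-145 - 1391) = 576*(-1536) = -884736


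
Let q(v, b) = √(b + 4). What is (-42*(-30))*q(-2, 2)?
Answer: 1260*√6 ≈ 3086.4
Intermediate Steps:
q(v, b) = √(4 + b)
(-42*(-30))*q(-2, 2) = (-42*(-30))*√(4 + 2) = 1260*√6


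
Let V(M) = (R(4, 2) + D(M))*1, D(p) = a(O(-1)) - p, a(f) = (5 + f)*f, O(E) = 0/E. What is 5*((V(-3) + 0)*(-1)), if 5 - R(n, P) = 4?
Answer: -20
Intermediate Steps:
O(E) = 0
a(f) = f*(5 + f)
D(p) = -p (D(p) = 0*(5 + 0) - p = 0*5 - p = 0 - p = -p)
R(n, P) = 1 (R(n, P) = 5 - 1*4 = 5 - 4 = 1)
V(M) = 1 - M (V(M) = (1 - M)*1 = 1 - M)
5*((V(-3) + 0)*(-1)) = 5*(((1 - 1*(-3)) + 0)*(-1)) = 5*(((1 + 3) + 0)*(-1)) = 5*((4 + 0)*(-1)) = 5*(4*(-1)) = 5*(-4) = -20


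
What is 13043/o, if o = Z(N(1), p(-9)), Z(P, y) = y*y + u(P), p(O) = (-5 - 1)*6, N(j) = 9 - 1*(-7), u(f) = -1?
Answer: 13043/1295 ≈ 10.072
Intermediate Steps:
N(j) = 16 (N(j) = 9 + 7 = 16)
p(O) = -36 (p(O) = -6*6 = -36)
Z(P, y) = -1 + y² (Z(P, y) = y*y - 1 = y² - 1 = -1 + y²)
o = 1295 (o = -1 + (-36)² = -1 + 1296 = 1295)
13043/o = 13043/1295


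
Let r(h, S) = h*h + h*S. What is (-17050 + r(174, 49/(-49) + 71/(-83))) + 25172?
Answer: 3160238/83 ≈ 38075.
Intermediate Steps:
r(h, S) = h**2 + S*h
(-17050 + r(174, 49/(-49) + 71/(-83))) + 25172 = (-17050 + 174*((49/(-49) + 71/(-83)) + 174)) + 25172 = (-17050 + 174*((49*(-1/49) + 71*(-1/83)) + 174)) + 25172 = (-17050 + 174*((-1 - 71/83) + 174)) + 25172 = (-17050 + 174*(-154/83 + 174)) + 25172 = (-17050 + 174*(14288/83)) + 25172 = (-17050 + 2486112/83) + 25172 = 1070962/83 + 25172 = 3160238/83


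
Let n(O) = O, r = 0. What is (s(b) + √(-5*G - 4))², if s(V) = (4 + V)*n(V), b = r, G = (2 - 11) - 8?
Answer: 81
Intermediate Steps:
G = -17 (G = -9 - 8 = -17)
b = 0
s(V) = V*(4 + V) (s(V) = (4 + V)*V = V*(4 + V))
(s(b) + √(-5*G - 4))² = (0*(4 + 0) + √(-5*(-17) - 4))² = (0*4 + √(85 - 4))² = (0 + √81)² = (0 + 9)² = 9² = 81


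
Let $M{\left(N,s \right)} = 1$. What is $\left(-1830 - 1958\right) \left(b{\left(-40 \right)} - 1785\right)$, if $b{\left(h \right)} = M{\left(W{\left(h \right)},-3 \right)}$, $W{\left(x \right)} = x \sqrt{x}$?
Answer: $6757792$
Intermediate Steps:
$W{\left(x \right)} = x^{\frac{3}{2}}$
$b{\left(h \right)} = 1$
$\left(-1830 - 1958\right) \left(b{\left(-40 \right)} - 1785\right) = \left(-1830 - 1958\right) \left(1 - 1785\right) = \left(-3788\right) \left(-1784\right) = 6757792$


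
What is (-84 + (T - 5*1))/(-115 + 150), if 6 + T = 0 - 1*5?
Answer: -20/7 ≈ -2.8571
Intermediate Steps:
T = -11 (T = -6 + (0 - 1*5) = -6 + (0 - 5) = -6 - 5 = -11)
(-84 + (T - 5*1))/(-115 + 150) = (-84 + (-11 - 5*1))/(-115 + 150) = (-84 + (-11 - 5))/35 = (-84 - 16)/35 = (1/35)*(-100) = -20/7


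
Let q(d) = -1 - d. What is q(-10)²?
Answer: 81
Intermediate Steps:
q(-10)² = (-1 - 1*(-10))² = (-1 + 10)² = 9² = 81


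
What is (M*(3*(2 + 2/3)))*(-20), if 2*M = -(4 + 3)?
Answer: 560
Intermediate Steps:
M = -7/2 (M = (-(4 + 3))/2 = (-1*7)/2 = (1/2)*(-7) = -7/2 ≈ -3.5000)
(M*(3*(2 + 2/3)))*(-20) = -21*(2 + 2/3)/2*(-20) = -21*8/(2*3)*(-20) = -7/2*8*(-20) = -28*(-20) = 560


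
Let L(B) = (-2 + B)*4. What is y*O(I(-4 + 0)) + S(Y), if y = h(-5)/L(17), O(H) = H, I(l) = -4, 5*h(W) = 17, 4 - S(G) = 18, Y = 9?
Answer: -1067/75 ≈ -14.227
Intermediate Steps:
S(G) = -14 (S(G) = 4 - 1*18 = 4 - 18 = -14)
h(W) = 17/5 (h(W) = (⅕)*17 = 17/5)
L(B) = -8 + 4*B
y = 17/300 (y = 17/(5*(-8 + 4*17)) = 17/(5*(-8 + 68)) = (17/5)/60 = (17/5)*(1/60) = 17/300 ≈ 0.056667)
y*O(I(-4 + 0)) + S(Y) = (17/300)*(-4) - 14 = -17/75 - 14 = -1067/75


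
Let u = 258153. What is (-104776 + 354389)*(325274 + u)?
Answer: 145630963751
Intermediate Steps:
(-104776 + 354389)*(325274 + u) = (-104776 + 354389)*(325274 + 258153) = 249613*583427 = 145630963751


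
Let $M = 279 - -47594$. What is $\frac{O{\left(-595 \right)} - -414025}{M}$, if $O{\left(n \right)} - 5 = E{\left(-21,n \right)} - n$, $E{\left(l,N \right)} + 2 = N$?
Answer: $\frac{414028}{47873} \approx 8.6485$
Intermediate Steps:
$E{\left(l,N \right)} = -2 + N$
$O{\left(n \right)} = 3$ ($O{\left(n \right)} = 5 + \left(\left(-2 + n\right) - n\right) = 5 - 2 = 3$)
$M = 47873$ ($M = 279 + 47594 = 47873$)
$\frac{O{\left(-595 \right)} - -414025}{M} = \frac{3 - -414025}{47873} = \left(3 + 414025\right) \frac{1}{47873} = 414028 \cdot \frac{1}{47873} = \frac{414028}{47873}$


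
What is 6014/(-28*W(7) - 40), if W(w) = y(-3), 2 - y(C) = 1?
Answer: -3007/34 ≈ -88.441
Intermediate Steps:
y(C) = 1 (y(C) = 2 - 1*1 = 2 - 1 = 1)
W(w) = 1
6014/(-28*W(7) - 40) = 6014/(-28*1 - 40) = 6014/(-28 - 40) = 6014/(-68) = 6014*(-1/68) = -3007/34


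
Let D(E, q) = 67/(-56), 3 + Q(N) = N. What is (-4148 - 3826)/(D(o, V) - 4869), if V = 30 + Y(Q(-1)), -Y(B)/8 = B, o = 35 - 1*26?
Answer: 446544/272731 ≈ 1.6373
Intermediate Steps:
Q(N) = -3 + N
o = 9 (o = 35 - 26 = 9)
Y(B) = -8*B
V = 62 (V = 30 - 8*(-3 - 1) = 30 - 8*(-4) = 30 + 32 = 62)
D(E, q) = -67/56 (D(E, q) = 67*(-1/56) = -67/56)
(-4148 - 3826)/(D(o, V) - 4869) = (-4148 - 3826)/(-67/56 - 4869) = -7974/(-272731/56) = -7974*(-56/272731) = 446544/272731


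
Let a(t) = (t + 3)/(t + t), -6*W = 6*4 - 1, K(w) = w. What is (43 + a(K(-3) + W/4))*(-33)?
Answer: -270369/190 ≈ -1423.0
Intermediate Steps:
W = -23/6 (W = -(6*4 - 1)/6 = -(24 - 1)/6 = -⅙*23 = -23/6 ≈ -3.8333)
a(t) = (3 + t)/(2*t) (a(t) = (3 + t)/((2*t)) = (3 + t)*(1/(2*t)) = (3 + t)/(2*t))
(43 + a(K(-3) + W/4))*(-33) = (43 + (3 + (-3 - 23/6/4))/(2*(-3 - 23/6/4)))*(-33) = (43 + (3 + (-3 + (¼)*(-23/6)))/(2*(-3 + (¼)*(-23/6))))*(-33) = (43 + (3 + (-3 - 23/24))/(2*(-3 - 23/24)))*(-33) = (43 + (3 - 95/24)/(2*(-95/24)))*(-33) = (43 + (½)*(-24/95)*(-23/24))*(-33) = (43 + 23/190)*(-33) = (8193/190)*(-33) = -270369/190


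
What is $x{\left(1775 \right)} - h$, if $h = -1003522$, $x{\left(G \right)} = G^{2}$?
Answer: $4154147$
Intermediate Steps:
$x{\left(1775 \right)} - h = 1775^{2} - -1003522 = 3150625 + 1003522 = 4154147$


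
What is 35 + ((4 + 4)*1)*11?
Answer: 123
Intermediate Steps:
35 + ((4 + 4)*1)*11 = 35 + (8*1)*11 = 35 + 8*11 = 35 + 88 = 123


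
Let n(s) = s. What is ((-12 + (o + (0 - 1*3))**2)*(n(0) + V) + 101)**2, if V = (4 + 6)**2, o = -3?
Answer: 6255001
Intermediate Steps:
V = 100 (V = 10**2 = 100)
((-12 + (o + (0 - 1*3))**2)*(n(0) + V) + 101)**2 = ((-12 + (-3 + (0 - 1*3))**2)*(0 + 100) + 101)**2 = ((-12 + (-3 + (0 - 3))**2)*100 + 101)**2 = ((-12 + (-3 - 3)**2)*100 + 101)**2 = ((-12 + (-6)**2)*100 + 101)**2 = ((-12 + 36)*100 + 101)**2 = (24*100 + 101)**2 = (2400 + 101)**2 = 2501**2 = 6255001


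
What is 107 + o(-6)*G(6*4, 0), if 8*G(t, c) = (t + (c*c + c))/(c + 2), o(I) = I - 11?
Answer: 163/2 ≈ 81.500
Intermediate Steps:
o(I) = -11 + I
G(t, c) = (c + t + c²)/(8*(2 + c)) (G(t, c) = ((t + (c*c + c))/(c + 2))/8 = ((t + (c² + c))/(2 + c))/8 = ((t + (c + c²))/(2 + c))/8 = ((c + t + c²)/(2 + c))/8 = (c + t + c²)/(8*(2 + c)))
107 + o(-6)*G(6*4, 0) = 107 + (-11 - 6)*((0 + 6*4 + 0²)/(8*(2 + 0))) = 107 - 17*(0 + 24 + 0)/(8*2) = 107 - 17*24/(8*2) = 107 - 17*3/2 = 107 - 51/2 = 163/2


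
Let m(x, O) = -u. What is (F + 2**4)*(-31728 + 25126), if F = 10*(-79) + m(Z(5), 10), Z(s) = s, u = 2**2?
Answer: 5136356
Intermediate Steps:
u = 4
m(x, O) = -4 (m(x, O) = -1*4 = -4)
F = -794 (F = 10*(-79) - 4 = -790 - 4 = -794)
(F + 2**4)*(-31728 + 25126) = (-794 + 2**4)*(-31728 + 25126) = (-794 + 16)*(-6602) = -778*(-6602) = 5136356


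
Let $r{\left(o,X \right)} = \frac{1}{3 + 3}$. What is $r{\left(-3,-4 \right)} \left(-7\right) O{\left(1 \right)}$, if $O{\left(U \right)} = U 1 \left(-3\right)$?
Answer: $\frac{7}{2} \approx 3.5$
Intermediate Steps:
$O{\left(U \right)} = - 3 U$ ($O{\left(U \right)} = U \left(-3\right) = - 3 U$)
$r{\left(o,X \right)} = \frac{1}{6}$
$r{\left(-3,-4 \right)} \left(-7\right) O{\left(1 \right)} = \frac{1}{6} \left(-7\right) \left(\left(-3\right) 1\right) = \left(- \frac{7}{6}\right) \left(-3\right) = \frac{7}{2}$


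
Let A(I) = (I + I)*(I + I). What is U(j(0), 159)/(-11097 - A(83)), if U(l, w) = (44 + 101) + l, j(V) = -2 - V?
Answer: -143/38653 ≈ -0.0036996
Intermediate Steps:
A(I) = 4*I**2 (A(I) = (2*I)*(2*I) = 4*I**2)
U(l, w) = 145 + l
U(j(0), 159)/(-11097 - A(83)) = (145 + (-2 - 1*0))/(-11097 - 4*83**2) = (145 + (-2 + 0))/(-11097 - 4*6889) = (145 - 2)/(-11097 - 1*27556) = 143/(-11097 - 27556) = 143/(-38653) = 143*(-1/38653) = -143/38653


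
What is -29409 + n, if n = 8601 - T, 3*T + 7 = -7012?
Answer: -55405/3 ≈ -18468.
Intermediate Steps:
T = -7019/3 (T = -7/3 + (1/3)*(-7012) = -7/3 - 7012/3 = -7019/3 ≈ -2339.7)
n = 32822/3 (n = 8601 - 1*(-7019/3) = 8601 + 7019/3 = 32822/3 ≈ 10941.)
-29409 + n = -29409 + 32822/3 = -55405/3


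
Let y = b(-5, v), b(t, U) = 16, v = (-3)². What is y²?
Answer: 256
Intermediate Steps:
v = 9
y = 16
y² = 16² = 256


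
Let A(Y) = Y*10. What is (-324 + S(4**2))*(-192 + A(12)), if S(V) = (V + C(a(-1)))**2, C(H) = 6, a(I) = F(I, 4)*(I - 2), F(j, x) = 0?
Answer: -11520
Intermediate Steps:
a(I) = 0 (a(I) = 0*(I - 2) = 0*(-2 + I) = 0)
A(Y) = 10*Y
S(V) = (6 + V)**2 (S(V) = (V + 6)**2 = (6 + V)**2)
(-324 + S(4**2))*(-192 + A(12)) = (-324 + (6 + 4**2)**2)*(-192 + 10*12) = (-324 + (6 + 16)**2)*(-192 + 120) = (-324 + 22**2)*(-72) = (-324 + 484)*(-72) = 160*(-72) = -11520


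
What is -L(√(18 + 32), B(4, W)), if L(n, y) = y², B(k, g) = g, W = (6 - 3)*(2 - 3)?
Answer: -9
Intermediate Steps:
W = -3 (W = 3*(-1) = -3)
-L(√(18 + 32), B(4, W)) = -1*(-3)² = -1*9 = -9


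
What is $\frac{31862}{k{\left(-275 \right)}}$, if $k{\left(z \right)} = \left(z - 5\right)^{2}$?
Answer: $\frac{15931}{39200} \approx 0.4064$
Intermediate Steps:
$k{\left(z \right)} = \left(-5 + z\right)^{2}$
$\frac{31862}{k{\left(-275 \right)}} = \frac{31862}{\left(-5 - 275\right)^{2}} = \frac{31862}{\left(-280\right)^{2}} = \frac{31862}{78400} = 31862 \cdot \frac{1}{78400} = \frac{15931}{39200}$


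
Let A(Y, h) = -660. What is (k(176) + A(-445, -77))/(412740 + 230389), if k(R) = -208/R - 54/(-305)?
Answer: -2217671/2157697795 ≈ -0.0010278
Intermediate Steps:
k(R) = 54/305 - 208/R (k(R) = -208/R - 54*(-1/305) = -208/R + 54/305 = 54/305 - 208/R)
(k(176) + A(-445, -77))/(412740 + 230389) = ((54/305 - 208/176) - 660)/(412740 + 230389) = ((54/305 - 208*1/176) - 660)/643129 = ((54/305 - 13/11) - 660)*(1/643129) = (-3371/3355 - 660)*(1/643129) = -2217671/3355*1/643129 = -2217671/2157697795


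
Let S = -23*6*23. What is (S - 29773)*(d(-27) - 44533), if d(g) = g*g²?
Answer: 2115724552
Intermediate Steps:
S = -3174 (S = -138*23 = -3174)
d(g) = g³
(S - 29773)*(d(-27) - 44533) = (-3174 - 29773)*((-27)³ - 44533) = -32947*(-19683 - 44533) = -32947*(-64216) = 2115724552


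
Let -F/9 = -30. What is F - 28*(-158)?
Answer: 4694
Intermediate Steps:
F = 270 (F = -9*(-30) = 270)
F - 28*(-158) = 270 - 28*(-158) = 270 + 4424 = 4694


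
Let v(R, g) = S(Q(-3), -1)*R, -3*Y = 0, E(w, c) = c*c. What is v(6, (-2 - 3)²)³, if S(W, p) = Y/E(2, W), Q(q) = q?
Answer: 0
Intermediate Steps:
E(w, c) = c²
Y = 0 (Y = -⅓*0 = 0)
S(W, p) = 0 (S(W, p) = 0/(W²) = 0/W² = 0)
v(R, g) = 0 (v(R, g) = 0*R = 0)
v(6, (-2 - 3)²)³ = 0³ = 0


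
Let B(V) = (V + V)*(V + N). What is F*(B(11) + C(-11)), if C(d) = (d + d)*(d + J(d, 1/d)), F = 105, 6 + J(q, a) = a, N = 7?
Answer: 81060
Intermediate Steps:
J(q, a) = -6 + a
C(d) = 2*d*(-6 + d + 1/d) (C(d) = (d + d)*(d + (-6 + 1/d)) = (2*d)*(d + (-6 + 1/d)) = (2*d)*(-6 + d + 1/d) = 2*d*(-6 + d + 1/d))
B(V) = 2*V*(7 + V) (B(V) = (V + V)*(V + 7) = (2*V)*(7 + V) = 2*V*(7 + V))
F*(B(11) + C(-11)) = 105*(2*11*(7 + 11) + (2 + 2*(-11)*(-6 - 11))) = 105*(2*11*18 + (2 + 2*(-11)*(-17))) = 105*(396 + (2 + 374)) = 105*(396 + 376) = 105*772 = 81060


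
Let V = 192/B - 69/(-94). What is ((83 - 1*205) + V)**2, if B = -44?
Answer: 16874269801/1069156 ≈ 15783.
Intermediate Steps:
V = -3753/1034 (V = 192/(-44) - 69/(-94) = 192*(-1/44) - 69*(-1/94) = -48/11 + 69/94 = -3753/1034 ≈ -3.6296)
((83 - 1*205) + V)**2 = ((83 - 1*205) - 3753/1034)**2 = ((83 - 205) - 3753/1034)**2 = (-122 - 3753/1034)**2 = (-129901/1034)**2 = 16874269801/1069156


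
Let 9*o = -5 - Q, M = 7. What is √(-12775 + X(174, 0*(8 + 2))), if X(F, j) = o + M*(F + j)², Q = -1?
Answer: √1792409/3 ≈ 446.27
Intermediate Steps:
o = -4/9 (o = (-5 - 1*(-1))/9 = (-5 + 1)/9 = (⅑)*(-4) = -4/9 ≈ -0.44444)
X(F, j) = -4/9 + 7*(F + j)²
√(-12775 + X(174, 0*(8 + 2))) = √(-12775 + (-4/9 + 7*(174 + 0*(8 + 2))²)) = √(-12775 + (-4/9 + 7*(174 + 0*10)²)) = √(-12775 + (-4/9 + 7*(174 + 0)²)) = √(-12775 + (-4/9 + 7*174²)) = √(-12775 + (-4/9 + 7*30276)) = √(-12775 + (-4/9 + 211932)) = √(-12775 + 1907384/9) = √(1792409/9) = √1792409/3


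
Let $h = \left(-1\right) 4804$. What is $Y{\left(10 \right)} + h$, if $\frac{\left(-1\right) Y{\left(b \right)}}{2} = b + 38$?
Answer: $-4900$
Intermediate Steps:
$h = -4804$
$Y{\left(b \right)} = -76 - 2 b$ ($Y{\left(b \right)} = - 2 \left(b + 38\right) = - 2 \left(38 + b\right) = -76 - 2 b$)
$Y{\left(10 \right)} + h = \left(-76 - 20\right) - 4804 = -96 - 4804 = -4900$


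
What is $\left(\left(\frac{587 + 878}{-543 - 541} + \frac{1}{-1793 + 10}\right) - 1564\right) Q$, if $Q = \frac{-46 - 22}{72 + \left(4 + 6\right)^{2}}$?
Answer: $\frac{51432965979}{83109196} \approx 618.86$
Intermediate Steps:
$Q = - \frac{17}{43}$ ($Q = - \frac{68}{72 + 10^{2}} = - \frac{68}{72 + 100} = - \frac{68}{172} = \left(-68\right) \frac{1}{172} = - \frac{17}{43} \approx -0.39535$)
$\left(\left(\frac{587 + 878}{-543 - 541} + \frac{1}{-1793 + 10}\right) - 1564\right) Q = \left(\left(\frac{587 + 878}{-543 - 541} + \frac{1}{-1793 + 10}\right) - 1564\right) \left(- \frac{17}{43}\right) = \left(\left(\frac{1465}{-1084} + \frac{1}{-1783}\right) - 1564\right) \left(- \frac{17}{43}\right) = \left(\left(1465 \left(- \frac{1}{1084}\right) - \frac{1}{1783}\right) - 1564\right) \left(- \frac{17}{43}\right) = \left(\left(- \frac{1465}{1084} - \frac{1}{1783}\right) - 1564\right) \left(- \frac{17}{43}\right) = \left(- \frac{2613179}{1932772} - 1564\right) \left(- \frac{17}{43}\right) = \left(- \frac{3025468587}{1932772}\right) \left(- \frac{17}{43}\right) = \frac{51432965979}{83109196}$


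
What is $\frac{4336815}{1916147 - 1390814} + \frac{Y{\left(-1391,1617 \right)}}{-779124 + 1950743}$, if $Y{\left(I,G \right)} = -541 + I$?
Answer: $\frac{1693359970043}{205163374709} \approx 8.2537$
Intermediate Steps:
$\frac{4336815}{1916147 - 1390814} + \frac{Y{\left(-1391,1617 \right)}}{-779124 + 1950743} = \frac{4336815}{1916147 - 1390814} + \frac{-541 - 1391}{-779124 + 1950743} = \frac{4336815}{525333} - \frac{1932}{1171619} = 4336815 \cdot \frac{1}{525333} - \frac{1932}{1171619} = \frac{1445605}{175111} - \frac{1932}{1171619} = \frac{1693359970043}{205163374709}$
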